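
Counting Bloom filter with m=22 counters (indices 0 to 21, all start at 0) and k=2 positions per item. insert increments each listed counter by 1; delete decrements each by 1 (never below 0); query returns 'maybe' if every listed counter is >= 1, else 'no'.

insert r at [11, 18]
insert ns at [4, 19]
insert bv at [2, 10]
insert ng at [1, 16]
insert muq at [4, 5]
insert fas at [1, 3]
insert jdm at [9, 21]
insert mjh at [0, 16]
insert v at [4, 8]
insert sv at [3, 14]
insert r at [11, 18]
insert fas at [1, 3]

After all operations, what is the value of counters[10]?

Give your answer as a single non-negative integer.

Step 1: insert r at [11, 18] -> counters=[0,0,0,0,0,0,0,0,0,0,0,1,0,0,0,0,0,0,1,0,0,0]
Step 2: insert ns at [4, 19] -> counters=[0,0,0,0,1,0,0,0,0,0,0,1,0,0,0,0,0,0,1,1,0,0]
Step 3: insert bv at [2, 10] -> counters=[0,0,1,0,1,0,0,0,0,0,1,1,0,0,0,0,0,0,1,1,0,0]
Step 4: insert ng at [1, 16] -> counters=[0,1,1,0,1,0,0,0,0,0,1,1,0,0,0,0,1,0,1,1,0,0]
Step 5: insert muq at [4, 5] -> counters=[0,1,1,0,2,1,0,0,0,0,1,1,0,0,0,0,1,0,1,1,0,0]
Step 6: insert fas at [1, 3] -> counters=[0,2,1,1,2,1,0,0,0,0,1,1,0,0,0,0,1,0,1,1,0,0]
Step 7: insert jdm at [9, 21] -> counters=[0,2,1,1,2,1,0,0,0,1,1,1,0,0,0,0,1,0,1,1,0,1]
Step 8: insert mjh at [0, 16] -> counters=[1,2,1,1,2,1,0,0,0,1,1,1,0,0,0,0,2,0,1,1,0,1]
Step 9: insert v at [4, 8] -> counters=[1,2,1,1,3,1,0,0,1,1,1,1,0,0,0,0,2,0,1,1,0,1]
Step 10: insert sv at [3, 14] -> counters=[1,2,1,2,3,1,0,0,1,1,1,1,0,0,1,0,2,0,1,1,0,1]
Step 11: insert r at [11, 18] -> counters=[1,2,1,2,3,1,0,0,1,1,1,2,0,0,1,0,2,0,2,1,0,1]
Step 12: insert fas at [1, 3] -> counters=[1,3,1,3,3,1,0,0,1,1,1,2,0,0,1,0,2,0,2,1,0,1]
Final counters=[1,3,1,3,3,1,0,0,1,1,1,2,0,0,1,0,2,0,2,1,0,1] -> counters[10]=1

Answer: 1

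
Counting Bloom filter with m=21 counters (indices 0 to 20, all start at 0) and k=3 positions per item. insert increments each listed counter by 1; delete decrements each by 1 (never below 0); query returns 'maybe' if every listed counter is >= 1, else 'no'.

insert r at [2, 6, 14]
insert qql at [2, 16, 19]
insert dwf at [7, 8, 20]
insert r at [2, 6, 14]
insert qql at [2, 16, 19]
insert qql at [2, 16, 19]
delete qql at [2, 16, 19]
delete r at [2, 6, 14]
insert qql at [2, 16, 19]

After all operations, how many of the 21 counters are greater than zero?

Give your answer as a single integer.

Answer: 8

Derivation:
Step 1: insert r at [2, 6, 14] -> counters=[0,0,1,0,0,0,1,0,0,0,0,0,0,0,1,0,0,0,0,0,0]
Step 2: insert qql at [2, 16, 19] -> counters=[0,0,2,0,0,0,1,0,0,0,0,0,0,0,1,0,1,0,0,1,0]
Step 3: insert dwf at [7, 8, 20] -> counters=[0,0,2,0,0,0,1,1,1,0,0,0,0,0,1,0,1,0,0,1,1]
Step 4: insert r at [2, 6, 14] -> counters=[0,0,3,0,0,0,2,1,1,0,0,0,0,0,2,0,1,0,0,1,1]
Step 5: insert qql at [2, 16, 19] -> counters=[0,0,4,0,0,0,2,1,1,0,0,0,0,0,2,0,2,0,0,2,1]
Step 6: insert qql at [2, 16, 19] -> counters=[0,0,5,0,0,0,2,1,1,0,0,0,0,0,2,0,3,0,0,3,1]
Step 7: delete qql at [2, 16, 19] -> counters=[0,0,4,0,0,0,2,1,1,0,0,0,0,0,2,0,2,0,0,2,1]
Step 8: delete r at [2, 6, 14] -> counters=[0,0,3,0,0,0,1,1,1,0,0,0,0,0,1,0,2,0,0,2,1]
Step 9: insert qql at [2, 16, 19] -> counters=[0,0,4,0,0,0,1,1,1,0,0,0,0,0,1,0,3,0,0,3,1]
Final counters=[0,0,4,0,0,0,1,1,1,0,0,0,0,0,1,0,3,0,0,3,1] -> 8 nonzero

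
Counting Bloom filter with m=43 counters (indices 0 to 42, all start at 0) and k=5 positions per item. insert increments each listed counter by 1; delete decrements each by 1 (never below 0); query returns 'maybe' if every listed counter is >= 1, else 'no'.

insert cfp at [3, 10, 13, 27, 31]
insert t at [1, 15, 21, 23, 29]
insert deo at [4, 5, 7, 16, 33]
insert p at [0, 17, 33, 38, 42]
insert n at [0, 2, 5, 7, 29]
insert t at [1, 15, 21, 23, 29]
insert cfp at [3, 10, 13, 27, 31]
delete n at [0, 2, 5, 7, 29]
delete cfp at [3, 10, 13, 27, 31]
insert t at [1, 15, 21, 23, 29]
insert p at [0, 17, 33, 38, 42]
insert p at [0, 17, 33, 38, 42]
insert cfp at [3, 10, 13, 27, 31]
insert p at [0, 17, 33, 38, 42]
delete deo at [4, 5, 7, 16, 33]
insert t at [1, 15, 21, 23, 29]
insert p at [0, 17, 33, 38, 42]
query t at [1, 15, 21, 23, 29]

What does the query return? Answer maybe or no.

Step 1: insert cfp at [3, 10, 13, 27, 31] -> counters=[0,0,0,1,0,0,0,0,0,0,1,0,0,1,0,0,0,0,0,0,0,0,0,0,0,0,0,1,0,0,0,1,0,0,0,0,0,0,0,0,0,0,0]
Step 2: insert t at [1, 15, 21, 23, 29] -> counters=[0,1,0,1,0,0,0,0,0,0,1,0,0,1,0,1,0,0,0,0,0,1,0,1,0,0,0,1,0,1,0,1,0,0,0,0,0,0,0,0,0,0,0]
Step 3: insert deo at [4, 5, 7, 16, 33] -> counters=[0,1,0,1,1,1,0,1,0,0,1,0,0,1,0,1,1,0,0,0,0,1,0,1,0,0,0,1,0,1,0,1,0,1,0,0,0,0,0,0,0,0,0]
Step 4: insert p at [0, 17, 33, 38, 42] -> counters=[1,1,0,1,1,1,0,1,0,0,1,0,0,1,0,1,1,1,0,0,0,1,0,1,0,0,0,1,0,1,0,1,0,2,0,0,0,0,1,0,0,0,1]
Step 5: insert n at [0, 2, 5, 7, 29] -> counters=[2,1,1,1,1,2,0,2,0,0,1,0,0,1,0,1,1,1,0,0,0,1,0,1,0,0,0,1,0,2,0,1,0,2,0,0,0,0,1,0,0,0,1]
Step 6: insert t at [1, 15, 21, 23, 29] -> counters=[2,2,1,1,1,2,0,2,0,0,1,0,0,1,0,2,1,1,0,0,0,2,0,2,0,0,0,1,0,3,0,1,0,2,0,0,0,0,1,0,0,0,1]
Step 7: insert cfp at [3, 10, 13, 27, 31] -> counters=[2,2,1,2,1,2,0,2,0,0,2,0,0,2,0,2,1,1,0,0,0,2,0,2,0,0,0,2,0,3,0,2,0,2,0,0,0,0,1,0,0,0,1]
Step 8: delete n at [0, 2, 5, 7, 29] -> counters=[1,2,0,2,1,1,0,1,0,0,2,0,0,2,0,2,1,1,0,0,0,2,0,2,0,0,0,2,0,2,0,2,0,2,0,0,0,0,1,0,0,0,1]
Step 9: delete cfp at [3, 10, 13, 27, 31] -> counters=[1,2,0,1,1,1,0,1,0,0,1,0,0,1,0,2,1,1,0,0,0,2,0,2,0,0,0,1,0,2,0,1,0,2,0,0,0,0,1,0,0,0,1]
Step 10: insert t at [1, 15, 21, 23, 29] -> counters=[1,3,0,1,1,1,0,1,0,0,1,0,0,1,0,3,1,1,0,0,0,3,0,3,0,0,0,1,0,3,0,1,0,2,0,0,0,0,1,0,0,0,1]
Step 11: insert p at [0, 17, 33, 38, 42] -> counters=[2,3,0,1,1,1,0,1,0,0,1,0,0,1,0,3,1,2,0,0,0,3,0,3,0,0,0,1,0,3,0,1,0,3,0,0,0,0,2,0,0,0,2]
Step 12: insert p at [0, 17, 33, 38, 42] -> counters=[3,3,0,1,1,1,0,1,0,0,1,0,0,1,0,3,1,3,0,0,0,3,0,3,0,0,0,1,0,3,0,1,0,4,0,0,0,0,3,0,0,0,3]
Step 13: insert cfp at [3, 10, 13, 27, 31] -> counters=[3,3,0,2,1,1,0,1,0,0,2,0,0,2,0,3,1,3,0,0,0,3,0,3,0,0,0,2,0,3,0,2,0,4,0,0,0,0,3,0,0,0,3]
Step 14: insert p at [0, 17, 33, 38, 42] -> counters=[4,3,0,2,1,1,0,1,0,0,2,0,0,2,0,3,1,4,0,0,0,3,0,3,0,0,0,2,0,3,0,2,0,5,0,0,0,0,4,0,0,0,4]
Step 15: delete deo at [4, 5, 7, 16, 33] -> counters=[4,3,0,2,0,0,0,0,0,0,2,0,0,2,0,3,0,4,0,0,0,3,0,3,0,0,0,2,0,3,0,2,0,4,0,0,0,0,4,0,0,0,4]
Step 16: insert t at [1, 15, 21, 23, 29] -> counters=[4,4,0,2,0,0,0,0,0,0,2,0,0,2,0,4,0,4,0,0,0,4,0,4,0,0,0,2,0,4,0,2,0,4,0,0,0,0,4,0,0,0,4]
Step 17: insert p at [0, 17, 33, 38, 42] -> counters=[5,4,0,2,0,0,0,0,0,0,2,0,0,2,0,4,0,5,0,0,0,4,0,4,0,0,0,2,0,4,0,2,0,5,0,0,0,0,5,0,0,0,5]
Query t: check counters[1]=4 counters[15]=4 counters[21]=4 counters[23]=4 counters[29]=4 -> maybe

Answer: maybe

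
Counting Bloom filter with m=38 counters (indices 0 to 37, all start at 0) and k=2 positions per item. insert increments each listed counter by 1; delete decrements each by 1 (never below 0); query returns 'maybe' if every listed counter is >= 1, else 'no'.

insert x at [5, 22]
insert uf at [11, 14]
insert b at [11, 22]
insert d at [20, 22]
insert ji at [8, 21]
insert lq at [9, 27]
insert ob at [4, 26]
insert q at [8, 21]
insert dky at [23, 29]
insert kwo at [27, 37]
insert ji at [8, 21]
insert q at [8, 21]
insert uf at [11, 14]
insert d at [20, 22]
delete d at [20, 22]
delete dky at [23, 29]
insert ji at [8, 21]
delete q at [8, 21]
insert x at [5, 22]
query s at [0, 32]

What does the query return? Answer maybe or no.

Step 1: insert x at [5, 22] -> counters=[0,0,0,0,0,1,0,0,0,0,0,0,0,0,0,0,0,0,0,0,0,0,1,0,0,0,0,0,0,0,0,0,0,0,0,0,0,0]
Step 2: insert uf at [11, 14] -> counters=[0,0,0,0,0,1,0,0,0,0,0,1,0,0,1,0,0,0,0,0,0,0,1,0,0,0,0,0,0,0,0,0,0,0,0,0,0,0]
Step 3: insert b at [11, 22] -> counters=[0,0,0,0,0,1,0,0,0,0,0,2,0,0,1,0,0,0,0,0,0,0,2,0,0,0,0,0,0,0,0,0,0,0,0,0,0,0]
Step 4: insert d at [20, 22] -> counters=[0,0,0,0,0,1,0,0,0,0,0,2,0,0,1,0,0,0,0,0,1,0,3,0,0,0,0,0,0,0,0,0,0,0,0,0,0,0]
Step 5: insert ji at [8, 21] -> counters=[0,0,0,0,0,1,0,0,1,0,0,2,0,0,1,0,0,0,0,0,1,1,3,0,0,0,0,0,0,0,0,0,0,0,0,0,0,0]
Step 6: insert lq at [9, 27] -> counters=[0,0,0,0,0,1,0,0,1,1,0,2,0,0,1,0,0,0,0,0,1,1,3,0,0,0,0,1,0,0,0,0,0,0,0,0,0,0]
Step 7: insert ob at [4, 26] -> counters=[0,0,0,0,1,1,0,0,1,1,0,2,0,0,1,0,0,0,0,0,1,1,3,0,0,0,1,1,0,0,0,0,0,0,0,0,0,0]
Step 8: insert q at [8, 21] -> counters=[0,0,0,0,1,1,0,0,2,1,0,2,0,0,1,0,0,0,0,0,1,2,3,0,0,0,1,1,0,0,0,0,0,0,0,0,0,0]
Step 9: insert dky at [23, 29] -> counters=[0,0,0,0,1,1,0,0,2,1,0,2,0,0,1,0,0,0,0,0,1,2,3,1,0,0,1,1,0,1,0,0,0,0,0,0,0,0]
Step 10: insert kwo at [27, 37] -> counters=[0,0,0,0,1,1,0,0,2,1,0,2,0,0,1,0,0,0,0,0,1,2,3,1,0,0,1,2,0,1,0,0,0,0,0,0,0,1]
Step 11: insert ji at [8, 21] -> counters=[0,0,0,0,1,1,0,0,3,1,0,2,0,0,1,0,0,0,0,0,1,3,3,1,0,0,1,2,0,1,0,0,0,0,0,0,0,1]
Step 12: insert q at [8, 21] -> counters=[0,0,0,0,1,1,0,0,4,1,0,2,0,0,1,0,0,0,0,0,1,4,3,1,0,0,1,2,0,1,0,0,0,0,0,0,0,1]
Step 13: insert uf at [11, 14] -> counters=[0,0,0,0,1,1,0,0,4,1,0,3,0,0,2,0,0,0,0,0,1,4,3,1,0,0,1,2,0,1,0,0,0,0,0,0,0,1]
Step 14: insert d at [20, 22] -> counters=[0,0,0,0,1,1,0,0,4,1,0,3,0,0,2,0,0,0,0,0,2,4,4,1,0,0,1,2,0,1,0,0,0,0,0,0,0,1]
Step 15: delete d at [20, 22] -> counters=[0,0,0,0,1,1,0,0,4,1,0,3,0,0,2,0,0,0,0,0,1,4,3,1,0,0,1,2,0,1,0,0,0,0,0,0,0,1]
Step 16: delete dky at [23, 29] -> counters=[0,0,0,0,1,1,0,0,4,1,0,3,0,0,2,0,0,0,0,0,1,4,3,0,0,0,1,2,0,0,0,0,0,0,0,0,0,1]
Step 17: insert ji at [8, 21] -> counters=[0,0,0,0,1,1,0,0,5,1,0,3,0,0,2,0,0,0,0,0,1,5,3,0,0,0,1,2,0,0,0,0,0,0,0,0,0,1]
Step 18: delete q at [8, 21] -> counters=[0,0,0,0,1,1,0,0,4,1,0,3,0,0,2,0,0,0,0,0,1,4,3,0,0,0,1,2,0,0,0,0,0,0,0,0,0,1]
Step 19: insert x at [5, 22] -> counters=[0,0,0,0,1,2,0,0,4,1,0,3,0,0,2,0,0,0,0,0,1,4,4,0,0,0,1,2,0,0,0,0,0,0,0,0,0,1]
Query s: check counters[0]=0 counters[32]=0 -> no

Answer: no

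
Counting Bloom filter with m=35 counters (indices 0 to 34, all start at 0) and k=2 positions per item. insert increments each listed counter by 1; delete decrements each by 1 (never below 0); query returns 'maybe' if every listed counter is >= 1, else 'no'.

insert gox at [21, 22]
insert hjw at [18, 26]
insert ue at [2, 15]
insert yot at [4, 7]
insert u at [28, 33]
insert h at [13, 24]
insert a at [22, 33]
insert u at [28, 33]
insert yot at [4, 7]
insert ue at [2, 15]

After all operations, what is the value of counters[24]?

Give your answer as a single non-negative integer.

Answer: 1

Derivation:
Step 1: insert gox at [21, 22] -> counters=[0,0,0,0,0,0,0,0,0,0,0,0,0,0,0,0,0,0,0,0,0,1,1,0,0,0,0,0,0,0,0,0,0,0,0]
Step 2: insert hjw at [18, 26] -> counters=[0,0,0,0,0,0,0,0,0,0,0,0,0,0,0,0,0,0,1,0,0,1,1,0,0,0,1,0,0,0,0,0,0,0,0]
Step 3: insert ue at [2, 15] -> counters=[0,0,1,0,0,0,0,0,0,0,0,0,0,0,0,1,0,0,1,0,0,1,1,0,0,0,1,0,0,0,0,0,0,0,0]
Step 4: insert yot at [4, 7] -> counters=[0,0,1,0,1,0,0,1,0,0,0,0,0,0,0,1,0,0,1,0,0,1,1,0,0,0,1,0,0,0,0,0,0,0,0]
Step 5: insert u at [28, 33] -> counters=[0,0,1,0,1,0,0,1,0,0,0,0,0,0,0,1,0,0,1,0,0,1,1,0,0,0,1,0,1,0,0,0,0,1,0]
Step 6: insert h at [13, 24] -> counters=[0,0,1,0,1,0,0,1,0,0,0,0,0,1,0,1,0,0,1,0,0,1,1,0,1,0,1,0,1,0,0,0,0,1,0]
Step 7: insert a at [22, 33] -> counters=[0,0,1,0,1,0,0,1,0,0,0,0,0,1,0,1,0,0,1,0,0,1,2,0,1,0,1,0,1,0,0,0,0,2,0]
Step 8: insert u at [28, 33] -> counters=[0,0,1,0,1,0,0,1,0,0,0,0,0,1,0,1,0,0,1,0,0,1,2,0,1,0,1,0,2,0,0,0,0,3,0]
Step 9: insert yot at [4, 7] -> counters=[0,0,1,0,2,0,0,2,0,0,0,0,0,1,0,1,0,0,1,0,0,1,2,0,1,0,1,0,2,0,0,0,0,3,0]
Step 10: insert ue at [2, 15] -> counters=[0,0,2,0,2,0,0,2,0,0,0,0,0,1,0,2,0,0,1,0,0,1,2,0,1,0,1,0,2,0,0,0,0,3,0]
Final counters=[0,0,2,0,2,0,0,2,0,0,0,0,0,1,0,2,0,0,1,0,0,1,2,0,1,0,1,0,2,0,0,0,0,3,0] -> counters[24]=1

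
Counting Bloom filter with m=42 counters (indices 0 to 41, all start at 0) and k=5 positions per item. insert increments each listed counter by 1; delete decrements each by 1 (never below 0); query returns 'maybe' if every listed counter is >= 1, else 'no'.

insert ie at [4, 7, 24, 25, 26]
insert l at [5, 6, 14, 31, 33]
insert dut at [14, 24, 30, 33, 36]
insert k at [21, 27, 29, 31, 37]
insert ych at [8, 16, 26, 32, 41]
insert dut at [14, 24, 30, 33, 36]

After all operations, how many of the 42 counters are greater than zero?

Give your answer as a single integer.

Step 1: insert ie at [4, 7, 24, 25, 26] -> counters=[0,0,0,0,1,0,0,1,0,0,0,0,0,0,0,0,0,0,0,0,0,0,0,0,1,1,1,0,0,0,0,0,0,0,0,0,0,0,0,0,0,0]
Step 2: insert l at [5, 6, 14, 31, 33] -> counters=[0,0,0,0,1,1,1,1,0,0,0,0,0,0,1,0,0,0,0,0,0,0,0,0,1,1,1,0,0,0,0,1,0,1,0,0,0,0,0,0,0,0]
Step 3: insert dut at [14, 24, 30, 33, 36] -> counters=[0,0,0,0,1,1,1,1,0,0,0,0,0,0,2,0,0,0,0,0,0,0,0,0,2,1,1,0,0,0,1,1,0,2,0,0,1,0,0,0,0,0]
Step 4: insert k at [21, 27, 29, 31, 37] -> counters=[0,0,0,0,1,1,1,1,0,0,0,0,0,0,2,0,0,0,0,0,0,1,0,0,2,1,1,1,0,1,1,2,0,2,0,0,1,1,0,0,0,0]
Step 5: insert ych at [8, 16, 26, 32, 41] -> counters=[0,0,0,0,1,1,1,1,1,0,0,0,0,0,2,0,1,0,0,0,0,1,0,0,2,1,2,1,0,1,1,2,1,2,0,0,1,1,0,0,0,1]
Step 6: insert dut at [14, 24, 30, 33, 36] -> counters=[0,0,0,0,1,1,1,1,1,0,0,0,0,0,3,0,1,0,0,0,0,1,0,0,3,1,2,1,0,1,2,2,1,3,0,0,2,1,0,0,0,1]
Final counters=[0,0,0,0,1,1,1,1,1,0,0,0,0,0,3,0,1,0,0,0,0,1,0,0,3,1,2,1,0,1,2,2,1,3,0,0,2,1,0,0,0,1] -> 20 nonzero

Answer: 20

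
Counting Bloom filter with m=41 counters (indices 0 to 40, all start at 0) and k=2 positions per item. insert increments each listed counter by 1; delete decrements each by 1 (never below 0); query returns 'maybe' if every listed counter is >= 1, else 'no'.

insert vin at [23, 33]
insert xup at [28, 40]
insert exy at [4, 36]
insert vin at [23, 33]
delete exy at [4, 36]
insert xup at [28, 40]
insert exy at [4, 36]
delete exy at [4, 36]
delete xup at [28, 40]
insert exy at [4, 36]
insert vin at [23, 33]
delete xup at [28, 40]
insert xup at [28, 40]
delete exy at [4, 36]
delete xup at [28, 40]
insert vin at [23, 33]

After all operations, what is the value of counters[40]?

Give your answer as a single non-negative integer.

Step 1: insert vin at [23, 33] -> counters=[0,0,0,0,0,0,0,0,0,0,0,0,0,0,0,0,0,0,0,0,0,0,0,1,0,0,0,0,0,0,0,0,0,1,0,0,0,0,0,0,0]
Step 2: insert xup at [28, 40] -> counters=[0,0,0,0,0,0,0,0,0,0,0,0,0,0,0,0,0,0,0,0,0,0,0,1,0,0,0,0,1,0,0,0,0,1,0,0,0,0,0,0,1]
Step 3: insert exy at [4, 36] -> counters=[0,0,0,0,1,0,0,0,0,0,0,0,0,0,0,0,0,0,0,0,0,0,0,1,0,0,0,0,1,0,0,0,0,1,0,0,1,0,0,0,1]
Step 4: insert vin at [23, 33] -> counters=[0,0,0,0,1,0,0,0,0,0,0,0,0,0,0,0,0,0,0,0,0,0,0,2,0,0,0,0,1,0,0,0,0,2,0,0,1,0,0,0,1]
Step 5: delete exy at [4, 36] -> counters=[0,0,0,0,0,0,0,0,0,0,0,0,0,0,0,0,0,0,0,0,0,0,0,2,0,0,0,0,1,0,0,0,0,2,0,0,0,0,0,0,1]
Step 6: insert xup at [28, 40] -> counters=[0,0,0,0,0,0,0,0,0,0,0,0,0,0,0,0,0,0,0,0,0,0,0,2,0,0,0,0,2,0,0,0,0,2,0,0,0,0,0,0,2]
Step 7: insert exy at [4, 36] -> counters=[0,0,0,0,1,0,0,0,0,0,0,0,0,0,0,0,0,0,0,0,0,0,0,2,0,0,0,0,2,0,0,0,0,2,0,0,1,0,0,0,2]
Step 8: delete exy at [4, 36] -> counters=[0,0,0,0,0,0,0,0,0,0,0,0,0,0,0,0,0,0,0,0,0,0,0,2,0,0,0,0,2,0,0,0,0,2,0,0,0,0,0,0,2]
Step 9: delete xup at [28, 40] -> counters=[0,0,0,0,0,0,0,0,0,0,0,0,0,0,0,0,0,0,0,0,0,0,0,2,0,0,0,0,1,0,0,0,0,2,0,0,0,0,0,0,1]
Step 10: insert exy at [4, 36] -> counters=[0,0,0,0,1,0,0,0,0,0,0,0,0,0,0,0,0,0,0,0,0,0,0,2,0,0,0,0,1,0,0,0,0,2,0,0,1,0,0,0,1]
Step 11: insert vin at [23, 33] -> counters=[0,0,0,0,1,0,0,0,0,0,0,0,0,0,0,0,0,0,0,0,0,0,0,3,0,0,0,0,1,0,0,0,0,3,0,0,1,0,0,0,1]
Step 12: delete xup at [28, 40] -> counters=[0,0,0,0,1,0,0,0,0,0,0,0,0,0,0,0,0,0,0,0,0,0,0,3,0,0,0,0,0,0,0,0,0,3,0,0,1,0,0,0,0]
Step 13: insert xup at [28, 40] -> counters=[0,0,0,0,1,0,0,0,0,0,0,0,0,0,0,0,0,0,0,0,0,0,0,3,0,0,0,0,1,0,0,0,0,3,0,0,1,0,0,0,1]
Step 14: delete exy at [4, 36] -> counters=[0,0,0,0,0,0,0,0,0,0,0,0,0,0,0,0,0,0,0,0,0,0,0,3,0,0,0,0,1,0,0,0,0,3,0,0,0,0,0,0,1]
Step 15: delete xup at [28, 40] -> counters=[0,0,0,0,0,0,0,0,0,0,0,0,0,0,0,0,0,0,0,0,0,0,0,3,0,0,0,0,0,0,0,0,0,3,0,0,0,0,0,0,0]
Step 16: insert vin at [23, 33] -> counters=[0,0,0,0,0,0,0,0,0,0,0,0,0,0,0,0,0,0,0,0,0,0,0,4,0,0,0,0,0,0,0,0,0,4,0,0,0,0,0,0,0]
Final counters=[0,0,0,0,0,0,0,0,0,0,0,0,0,0,0,0,0,0,0,0,0,0,0,4,0,0,0,0,0,0,0,0,0,4,0,0,0,0,0,0,0] -> counters[40]=0

Answer: 0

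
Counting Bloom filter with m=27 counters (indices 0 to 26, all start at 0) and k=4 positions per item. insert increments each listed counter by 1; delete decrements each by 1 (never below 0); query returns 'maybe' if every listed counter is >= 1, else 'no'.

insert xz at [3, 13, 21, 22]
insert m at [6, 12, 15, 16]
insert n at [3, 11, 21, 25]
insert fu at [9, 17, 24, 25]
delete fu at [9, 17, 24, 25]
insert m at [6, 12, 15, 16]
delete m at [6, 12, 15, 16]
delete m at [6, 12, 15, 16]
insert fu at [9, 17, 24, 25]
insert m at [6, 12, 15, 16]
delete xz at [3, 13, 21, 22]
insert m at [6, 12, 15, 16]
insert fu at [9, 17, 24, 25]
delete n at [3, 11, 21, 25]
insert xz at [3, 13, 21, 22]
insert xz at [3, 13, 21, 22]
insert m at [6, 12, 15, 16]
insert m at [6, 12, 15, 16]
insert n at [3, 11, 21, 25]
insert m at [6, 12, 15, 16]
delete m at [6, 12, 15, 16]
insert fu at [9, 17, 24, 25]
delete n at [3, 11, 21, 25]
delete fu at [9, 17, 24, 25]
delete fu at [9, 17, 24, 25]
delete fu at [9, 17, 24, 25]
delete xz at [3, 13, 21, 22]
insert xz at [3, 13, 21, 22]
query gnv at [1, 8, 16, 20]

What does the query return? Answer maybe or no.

Step 1: insert xz at [3, 13, 21, 22] -> counters=[0,0,0,1,0,0,0,0,0,0,0,0,0,1,0,0,0,0,0,0,0,1,1,0,0,0,0]
Step 2: insert m at [6, 12, 15, 16] -> counters=[0,0,0,1,0,0,1,0,0,0,0,0,1,1,0,1,1,0,0,0,0,1,1,0,0,0,0]
Step 3: insert n at [3, 11, 21, 25] -> counters=[0,0,0,2,0,0,1,0,0,0,0,1,1,1,0,1,1,0,0,0,0,2,1,0,0,1,0]
Step 4: insert fu at [9, 17, 24, 25] -> counters=[0,0,0,2,0,0,1,0,0,1,0,1,1,1,0,1,1,1,0,0,0,2,1,0,1,2,0]
Step 5: delete fu at [9, 17, 24, 25] -> counters=[0,0,0,2,0,0,1,0,0,0,0,1,1,1,0,1,1,0,0,0,0,2,1,0,0,1,0]
Step 6: insert m at [6, 12, 15, 16] -> counters=[0,0,0,2,0,0,2,0,0,0,0,1,2,1,0,2,2,0,0,0,0,2,1,0,0,1,0]
Step 7: delete m at [6, 12, 15, 16] -> counters=[0,0,0,2,0,0,1,0,0,0,0,1,1,1,0,1,1,0,0,0,0,2,1,0,0,1,0]
Step 8: delete m at [6, 12, 15, 16] -> counters=[0,0,0,2,0,0,0,0,0,0,0,1,0,1,0,0,0,0,0,0,0,2,1,0,0,1,0]
Step 9: insert fu at [9, 17, 24, 25] -> counters=[0,0,0,2,0,0,0,0,0,1,0,1,0,1,0,0,0,1,0,0,0,2,1,0,1,2,0]
Step 10: insert m at [6, 12, 15, 16] -> counters=[0,0,0,2,0,0,1,0,0,1,0,1,1,1,0,1,1,1,0,0,0,2,1,0,1,2,0]
Step 11: delete xz at [3, 13, 21, 22] -> counters=[0,0,0,1,0,0,1,0,0,1,0,1,1,0,0,1,1,1,0,0,0,1,0,0,1,2,0]
Step 12: insert m at [6, 12, 15, 16] -> counters=[0,0,0,1,0,0,2,0,0,1,0,1,2,0,0,2,2,1,0,0,0,1,0,0,1,2,0]
Step 13: insert fu at [9, 17, 24, 25] -> counters=[0,0,0,1,0,0,2,0,0,2,0,1,2,0,0,2,2,2,0,0,0,1,0,0,2,3,0]
Step 14: delete n at [3, 11, 21, 25] -> counters=[0,0,0,0,0,0,2,0,0,2,0,0,2,0,0,2,2,2,0,0,0,0,0,0,2,2,0]
Step 15: insert xz at [3, 13, 21, 22] -> counters=[0,0,0,1,0,0,2,0,0,2,0,0,2,1,0,2,2,2,0,0,0,1,1,0,2,2,0]
Step 16: insert xz at [3, 13, 21, 22] -> counters=[0,0,0,2,0,0,2,0,0,2,0,0,2,2,0,2,2,2,0,0,0,2,2,0,2,2,0]
Step 17: insert m at [6, 12, 15, 16] -> counters=[0,0,0,2,0,0,3,0,0,2,0,0,3,2,0,3,3,2,0,0,0,2,2,0,2,2,0]
Step 18: insert m at [6, 12, 15, 16] -> counters=[0,0,0,2,0,0,4,0,0,2,0,0,4,2,0,4,4,2,0,0,0,2,2,0,2,2,0]
Step 19: insert n at [3, 11, 21, 25] -> counters=[0,0,0,3,0,0,4,0,0,2,0,1,4,2,0,4,4,2,0,0,0,3,2,0,2,3,0]
Step 20: insert m at [6, 12, 15, 16] -> counters=[0,0,0,3,0,0,5,0,0,2,0,1,5,2,0,5,5,2,0,0,0,3,2,0,2,3,0]
Step 21: delete m at [6, 12, 15, 16] -> counters=[0,0,0,3,0,0,4,0,0,2,0,1,4,2,0,4,4,2,0,0,0,3,2,0,2,3,0]
Step 22: insert fu at [9, 17, 24, 25] -> counters=[0,0,0,3,0,0,4,0,0,3,0,1,4,2,0,4,4,3,0,0,0,3,2,0,3,4,0]
Step 23: delete n at [3, 11, 21, 25] -> counters=[0,0,0,2,0,0,4,0,0,3,0,0,4,2,0,4,4,3,0,0,0,2,2,0,3,3,0]
Step 24: delete fu at [9, 17, 24, 25] -> counters=[0,0,0,2,0,0,4,0,0,2,0,0,4,2,0,4,4,2,0,0,0,2,2,0,2,2,0]
Step 25: delete fu at [9, 17, 24, 25] -> counters=[0,0,0,2,0,0,4,0,0,1,0,0,4,2,0,4,4,1,0,0,0,2,2,0,1,1,0]
Step 26: delete fu at [9, 17, 24, 25] -> counters=[0,0,0,2,0,0,4,0,0,0,0,0,4,2,0,4,4,0,0,0,0,2,2,0,0,0,0]
Step 27: delete xz at [3, 13, 21, 22] -> counters=[0,0,0,1,0,0,4,0,0,0,0,0,4,1,0,4,4,0,0,0,0,1,1,0,0,0,0]
Step 28: insert xz at [3, 13, 21, 22] -> counters=[0,0,0,2,0,0,4,0,0,0,0,0,4,2,0,4,4,0,0,0,0,2,2,0,0,0,0]
Query gnv: check counters[1]=0 counters[8]=0 counters[16]=4 counters[20]=0 -> no

Answer: no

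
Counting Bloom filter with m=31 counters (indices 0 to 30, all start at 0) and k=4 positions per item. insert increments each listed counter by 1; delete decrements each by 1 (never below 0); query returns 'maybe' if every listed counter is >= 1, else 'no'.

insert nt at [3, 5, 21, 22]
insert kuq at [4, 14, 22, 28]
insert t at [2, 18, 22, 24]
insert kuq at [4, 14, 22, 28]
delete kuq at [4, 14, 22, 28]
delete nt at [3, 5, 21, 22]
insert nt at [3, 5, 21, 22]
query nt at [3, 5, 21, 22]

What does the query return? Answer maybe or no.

Answer: maybe

Derivation:
Step 1: insert nt at [3, 5, 21, 22] -> counters=[0,0,0,1,0,1,0,0,0,0,0,0,0,0,0,0,0,0,0,0,0,1,1,0,0,0,0,0,0,0,0]
Step 2: insert kuq at [4, 14, 22, 28] -> counters=[0,0,0,1,1,1,0,0,0,0,0,0,0,0,1,0,0,0,0,0,0,1,2,0,0,0,0,0,1,0,0]
Step 3: insert t at [2, 18, 22, 24] -> counters=[0,0,1,1,1,1,0,0,0,0,0,0,0,0,1,0,0,0,1,0,0,1,3,0,1,0,0,0,1,0,0]
Step 4: insert kuq at [4, 14, 22, 28] -> counters=[0,0,1,1,2,1,0,0,0,0,0,0,0,0,2,0,0,0,1,0,0,1,4,0,1,0,0,0,2,0,0]
Step 5: delete kuq at [4, 14, 22, 28] -> counters=[0,0,1,1,1,1,0,0,0,0,0,0,0,0,1,0,0,0,1,0,0,1,3,0,1,0,0,0,1,0,0]
Step 6: delete nt at [3, 5, 21, 22] -> counters=[0,0,1,0,1,0,0,0,0,0,0,0,0,0,1,0,0,0,1,0,0,0,2,0,1,0,0,0,1,0,0]
Step 7: insert nt at [3, 5, 21, 22] -> counters=[0,0,1,1,1,1,0,0,0,0,0,0,0,0,1,0,0,0,1,0,0,1,3,0,1,0,0,0,1,0,0]
Query nt: check counters[3]=1 counters[5]=1 counters[21]=1 counters[22]=3 -> maybe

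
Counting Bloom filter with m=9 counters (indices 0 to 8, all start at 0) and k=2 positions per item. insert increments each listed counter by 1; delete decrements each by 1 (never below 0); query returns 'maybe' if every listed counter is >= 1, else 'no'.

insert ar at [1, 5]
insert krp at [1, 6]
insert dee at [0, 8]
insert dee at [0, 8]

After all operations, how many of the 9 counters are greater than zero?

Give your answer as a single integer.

Answer: 5

Derivation:
Step 1: insert ar at [1, 5] -> counters=[0,1,0,0,0,1,0,0,0]
Step 2: insert krp at [1, 6] -> counters=[0,2,0,0,0,1,1,0,0]
Step 3: insert dee at [0, 8] -> counters=[1,2,0,0,0,1,1,0,1]
Step 4: insert dee at [0, 8] -> counters=[2,2,0,0,0,1,1,0,2]
Final counters=[2,2,0,0,0,1,1,0,2] -> 5 nonzero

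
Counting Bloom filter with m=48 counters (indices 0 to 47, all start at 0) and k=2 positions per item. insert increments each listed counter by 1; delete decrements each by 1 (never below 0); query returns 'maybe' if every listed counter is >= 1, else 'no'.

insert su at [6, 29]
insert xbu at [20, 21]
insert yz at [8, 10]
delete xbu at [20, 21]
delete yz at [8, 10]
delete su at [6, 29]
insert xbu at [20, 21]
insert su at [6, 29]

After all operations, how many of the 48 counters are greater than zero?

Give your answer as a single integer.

Step 1: insert su at [6, 29] -> counters=[0,0,0,0,0,0,1,0,0,0,0,0,0,0,0,0,0,0,0,0,0,0,0,0,0,0,0,0,0,1,0,0,0,0,0,0,0,0,0,0,0,0,0,0,0,0,0,0]
Step 2: insert xbu at [20, 21] -> counters=[0,0,0,0,0,0,1,0,0,0,0,0,0,0,0,0,0,0,0,0,1,1,0,0,0,0,0,0,0,1,0,0,0,0,0,0,0,0,0,0,0,0,0,0,0,0,0,0]
Step 3: insert yz at [8, 10] -> counters=[0,0,0,0,0,0,1,0,1,0,1,0,0,0,0,0,0,0,0,0,1,1,0,0,0,0,0,0,0,1,0,0,0,0,0,0,0,0,0,0,0,0,0,0,0,0,0,0]
Step 4: delete xbu at [20, 21] -> counters=[0,0,0,0,0,0,1,0,1,0,1,0,0,0,0,0,0,0,0,0,0,0,0,0,0,0,0,0,0,1,0,0,0,0,0,0,0,0,0,0,0,0,0,0,0,0,0,0]
Step 5: delete yz at [8, 10] -> counters=[0,0,0,0,0,0,1,0,0,0,0,0,0,0,0,0,0,0,0,0,0,0,0,0,0,0,0,0,0,1,0,0,0,0,0,0,0,0,0,0,0,0,0,0,0,0,0,0]
Step 6: delete su at [6, 29] -> counters=[0,0,0,0,0,0,0,0,0,0,0,0,0,0,0,0,0,0,0,0,0,0,0,0,0,0,0,0,0,0,0,0,0,0,0,0,0,0,0,0,0,0,0,0,0,0,0,0]
Step 7: insert xbu at [20, 21] -> counters=[0,0,0,0,0,0,0,0,0,0,0,0,0,0,0,0,0,0,0,0,1,1,0,0,0,0,0,0,0,0,0,0,0,0,0,0,0,0,0,0,0,0,0,0,0,0,0,0]
Step 8: insert su at [6, 29] -> counters=[0,0,0,0,0,0,1,0,0,0,0,0,0,0,0,0,0,0,0,0,1,1,0,0,0,0,0,0,0,1,0,0,0,0,0,0,0,0,0,0,0,0,0,0,0,0,0,0]
Final counters=[0,0,0,0,0,0,1,0,0,0,0,0,0,0,0,0,0,0,0,0,1,1,0,0,0,0,0,0,0,1,0,0,0,0,0,0,0,0,0,0,0,0,0,0,0,0,0,0] -> 4 nonzero

Answer: 4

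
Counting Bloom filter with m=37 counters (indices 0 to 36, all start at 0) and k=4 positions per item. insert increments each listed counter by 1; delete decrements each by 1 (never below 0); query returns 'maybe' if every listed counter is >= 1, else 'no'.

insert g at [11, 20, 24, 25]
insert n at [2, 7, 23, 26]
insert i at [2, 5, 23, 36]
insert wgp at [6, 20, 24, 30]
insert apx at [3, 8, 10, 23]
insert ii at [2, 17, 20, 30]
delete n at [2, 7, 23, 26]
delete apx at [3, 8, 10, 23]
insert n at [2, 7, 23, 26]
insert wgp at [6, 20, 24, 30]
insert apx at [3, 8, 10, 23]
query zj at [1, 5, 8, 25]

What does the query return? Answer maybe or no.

Step 1: insert g at [11, 20, 24, 25] -> counters=[0,0,0,0,0,0,0,0,0,0,0,1,0,0,0,0,0,0,0,0,1,0,0,0,1,1,0,0,0,0,0,0,0,0,0,0,0]
Step 2: insert n at [2, 7, 23, 26] -> counters=[0,0,1,0,0,0,0,1,0,0,0,1,0,0,0,0,0,0,0,0,1,0,0,1,1,1,1,0,0,0,0,0,0,0,0,0,0]
Step 3: insert i at [2, 5, 23, 36] -> counters=[0,0,2,0,0,1,0,1,0,0,0,1,0,0,0,0,0,0,0,0,1,0,0,2,1,1,1,0,0,0,0,0,0,0,0,0,1]
Step 4: insert wgp at [6, 20, 24, 30] -> counters=[0,0,2,0,0,1,1,1,0,0,0,1,0,0,0,0,0,0,0,0,2,0,0,2,2,1,1,0,0,0,1,0,0,0,0,0,1]
Step 5: insert apx at [3, 8, 10, 23] -> counters=[0,0,2,1,0,1,1,1,1,0,1,1,0,0,0,0,0,0,0,0,2,0,0,3,2,1,1,0,0,0,1,0,0,0,0,0,1]
Step 6: insert ii at [2, 17, 20, 30] -> counters=[0,0,3,1,0,1,1,1,1,0,1,1,0,0,0,0,0,1,0,0,3,0,0,3,2,1,1,0,0,0,2,0,0,0,0,0,1]
Step 7: delete n at [2, 7, 23, 26] -> counters=[0,0,2,1,0,1,1,0,1,0,1,1,0,0,0,0,0,1,0,0,3,0,0,2,2,1,0,0,0,0,2,0,0,0,0,0,1]
Step 8: delete apx at [3, 8, 10, 23] -> counters=[0,0,2,0,0,1,1,0,0,0,0,1,0,0,0,0,0,1,0,0,3,0,0,1,2,1,0,0,0,0,2,0,0,0,0,0,1]
Step 9: insert n at [2, 7, 23, 26] -> counters=[0,0,3,0,0,1,1,1,0,0,0,1,0,0,0,0,0,1,0,0,3,0,0,2,2,1,1,0,0,0,2,0,0,0,0,0,1]
Step 10: insert wgp at [6, 20, 24, 30] -> counters=[0,0,3,0,0,1,2,1,0,0,0,1,0,0,0,0,0,1,0,0,4,0,0,2,3,1,1,0,0,0,3,0,0,0,0,0,1]
Step 11: insert apx at [3, 8, 10, 23] -> counters=[0,0,3,1,0,1,2,1,1,0,1,1,0,0,0,0,0,1,0,0,4,0,0,3,3,1,1,0,0,0,3,0,0,0,0,0,1]
Query zj: check counters[1]=0 counters[5]=1 counters[8]=1 counters[25]=1 -> no

Answer: no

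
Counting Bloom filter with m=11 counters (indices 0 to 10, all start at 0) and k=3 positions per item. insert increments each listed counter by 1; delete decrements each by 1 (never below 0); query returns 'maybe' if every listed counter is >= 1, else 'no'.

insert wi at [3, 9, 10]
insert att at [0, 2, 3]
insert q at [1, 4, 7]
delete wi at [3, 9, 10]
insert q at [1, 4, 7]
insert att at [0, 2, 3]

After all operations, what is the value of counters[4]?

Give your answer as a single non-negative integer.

Answer: 2

Derivation:
Step 1: insert wi at [3, 9, 10] -> counters=[0,0,0,1,0,0,0,0,0,1,1]
Step 2: insert att at [0, 2, 3] -> counters=[1,0,1,2,0,0,0,0,0,1,1]
Step 3: insert q at [1, 4, 7] -> counters=[1,1,1,2,1,0,0,1,0,1,1]
Step 4: delete wi at [3, 9, 10] -> counters=[1,1,1,1,1,0,0,1,0,0,0]
Step 5: insert q at [1, 4, 7] -> counters=[1,2,1,1,2,0,0,2,0,0,0]
Step 6: insert att at [0, 2, 3] -> counters=[2,2,2,2,2,0,0,2,0,0,0]
Final counters=[2,2,2,2,2,0,0,2,0,0,0] -> counters[4]=2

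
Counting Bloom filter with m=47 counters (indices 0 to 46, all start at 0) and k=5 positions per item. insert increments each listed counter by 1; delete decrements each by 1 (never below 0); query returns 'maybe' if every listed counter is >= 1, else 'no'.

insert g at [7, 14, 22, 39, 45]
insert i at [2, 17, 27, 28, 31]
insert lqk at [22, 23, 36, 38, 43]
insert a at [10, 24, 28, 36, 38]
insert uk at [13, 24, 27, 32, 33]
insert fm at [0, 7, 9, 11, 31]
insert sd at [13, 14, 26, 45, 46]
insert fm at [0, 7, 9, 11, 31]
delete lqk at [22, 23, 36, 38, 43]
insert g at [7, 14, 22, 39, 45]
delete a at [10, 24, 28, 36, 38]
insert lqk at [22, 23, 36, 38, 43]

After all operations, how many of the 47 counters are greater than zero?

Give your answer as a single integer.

Answer: 23

Derivation:
Step 1: insert g at [7, 14, 22, 39, 45] -> counters=[0,0,0,0,0,0,0,1,0,0,0,0,0,0,1,0,0,0,0,0,0,0,1,0,0,0,0,0,0,0,0,0,0,0,0,0,0,0,0,1,0,0,0,0,0,1,0]
Step 2: insert i at [2, 17, 27, 28, 31] -> counters=[0,0,1,0,0,0,0,1,0,0,0,0,0,0,1,0,0,1,0,0,0,0,1,0,0,0,0,1,1,0,0,1,0,0,0,0,0,0,0,1,0,0,0,0,0,1,0]
Step 3: insert lqk at [22, 23, 36, 38, 43] -> counters=[0,0,1,0,0,0,0,1,0,0,0,0,0,0,1,0,0,1,0,0,0,0,2,1,0,0,0,1,1,0,0,1,0,0,0,0,1,0,1,1,0,0,0,1,0,1,0]
Step 4: insert a at [10, 24, 28, 36, 38] -> counters=[0,0,1,0,0,0,0,1,0,0,1,0,0,0,1,0,0,1,0,0,0,0,2,1,1,0,0,1,2,0,0,1,0,0,0,0,2,0,2,1,0,0,0,1,0,1,0]
Step 5: insert uk at [13, 24, 27, 32, 33] -> counters=[0,0,1,0,0,0,0,1,0,0,1,0,0,1,1,0,0,1,0,0,0,0,2,1,2,0,0,2,2,0,0,1,1,1,0,0,2,0,2,1,0,0,0,1,0,1,0]
Step 6: insert fm at [0, 7, 9, 11, 31] -> counters=[1,0,1,0,0,0,0,2,0,1,1,1,0,1,1,0,0,1,0,0,0,0,2,1,2,0,0,2,2,0,0,2,1,1,0,0,2,0,2,1,0,0,0,1,0,1,0]
Step 7: insert sd at [13, 14, 26, 45, 46] -> counters=[1,0,1,0,0,0,0,2,0,1,1,1,0,2,2,0,0,1,0,0,0,0,2,1,2,0,1,2,2,0,0,2,1,1,0,0,2,0,2,1,0,0,0,1,0,2,1]
Step 8: insert fm at [0, 7, 9, 11, 31] -> counters=[2,0,1,0,0,0,0,3,0,2,1,2,0,2,2,0,0,1,0,0,0,0,2,1,2,0,1,2,2,0,0,3,1,1,0,0,2,0,2,1,0,0,0,1,0,2,1]
Step 9: delete lqk at [22, 23, 36, 38, 43] -> counters=[2,0,1,0,0,0,0,3,0,2,1,2,0,2,2,0,0,1,0,0,0,0,1,0,2,0,1,2,2,0,0,3,1,1,0,0,1,0,1,1,0,0,0,0,0,2,1]
Step 10: insert g at [7, 14, 22, 39, 45] -> counters=[2,0,1,0,0,0,0,4,0,2,1,2,0,2,3,0,0,1,0,0,0,0,2,0,2,0,1,2,2,0,0,3,1,1,0,0,1,0,1,2,0,0,0,0,0,3,1]
Step 11: delete a at [10, 24, 28, 36, 38] -> counters=[2,0,1,0,0,0,0,4,0,2,0,2,0,2,3,0,0,1,0,0,0,0,2,0,1,0,1,2,1,0,0,3,1,1,0,0,0,0,0,2,0,0,0,0,0,3,1]
Step 12: insert lqk at [22, 23, 36, 38, 43] -> counters=[2,0,1,0,0,0,0,4,0,2,0,2,0,2,3,0,0,1,0,0,0,0,3,1,1,0,1,2,1,0,0,3,1,1,0,0,1,0,1,2,0,0,0,1,0,3,1]
Final counters=[2,0,1,0,0,0,0,4,0,2,0,2,0,2,3,0,0,1,0,0,0,0,3,1,1,0,1,2,1,0,0,3,1,1,0,0,1,0,1,2,0,0,0,1,0,3,1] -> 23 nonzero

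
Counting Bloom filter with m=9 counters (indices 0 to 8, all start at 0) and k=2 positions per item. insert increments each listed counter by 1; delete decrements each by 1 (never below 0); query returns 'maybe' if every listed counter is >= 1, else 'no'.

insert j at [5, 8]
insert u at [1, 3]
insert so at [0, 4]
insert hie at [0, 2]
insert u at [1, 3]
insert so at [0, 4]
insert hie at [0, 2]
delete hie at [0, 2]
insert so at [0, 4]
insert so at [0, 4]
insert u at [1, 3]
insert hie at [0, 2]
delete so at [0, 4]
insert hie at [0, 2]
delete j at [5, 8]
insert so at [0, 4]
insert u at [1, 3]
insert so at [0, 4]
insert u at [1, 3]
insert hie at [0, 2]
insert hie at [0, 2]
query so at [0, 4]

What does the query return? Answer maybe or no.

Answer: maybe

Derivation:
Step 1: insert j at [5, 8] -> counters=[0,0,0,0,0,1,0,0,1]
Step 2: insert u at [1, 3] -> counters=[0,1,0,1,0,1,0,0,1]
Step 3: insert so at [0, 4] -> counters=[1,1,0,1,1,1,0,0,1]
Step 4: insert hie at [0, 2] -> counters=[2,1,1,1,1,1,0,0,1]
Step 5: insert u at [1, 3] -> counters=[2,2,1,2,1,1,0,0,1]
Step 6: insert so at [0, 4] -> counters=[3,2,1,2,2,1,0,0,1]
Step 7: insert hie at [0, 2] -> counters=[4,2,2,2,2,1,0,0,1]
Step 8: delete hie at [0, 2] -> counters=[3,2,1,2,2,1,0,0,1]
Step 9: insert so at [0, 4] -> counters=[4,2,1,2,3,1,0,0,1]
Step 10: insert so at [0, 4] -> counters=[5,2,1,2,4,1,0,0,1]
Step 11: insert u at [1, 3] -> counters=[5,3,1,3,4,1,0,0,1]
Step 12: insert hie at [0, 2] -> counters=[6,3,2,3,4,1,0,0,1]
Step 13: delete so at [0, 4] -> counters=[5,3,2,3,3,1,0,0,1]
Step 14: insert hie at [0, 2] -> counters=[6,3,3,3,3,1,0,0,1]
Step 15: delete j at [5, 8] -> counters=[6,3,3,3,3,0,0,0,0]
Step 16: insert so at [0, 4] -> counters=[7,3,3,3,4,0,0,0,0]
Step 17: insert u at [1, 3] -> counters=[7,4,3,4,4,0,0,0,0]
Step 18: insert so at [0, 4] -> counters=[8,4,3,4,5,0,0,0,0]
Step 19: insert u at [1, 3] -> counters=[8,5,3,5,5,0,0,0,0]
Step 20: insert hie at [0, 2] -> counters=[9,5,4,5,5,0,0,0,0]
Step 21: insert hie at [0, 2] -> counters=[10,5,5,5,5,0,0,0,0]
Query so: check counters[0]=10 counters[4]=5 -> maybe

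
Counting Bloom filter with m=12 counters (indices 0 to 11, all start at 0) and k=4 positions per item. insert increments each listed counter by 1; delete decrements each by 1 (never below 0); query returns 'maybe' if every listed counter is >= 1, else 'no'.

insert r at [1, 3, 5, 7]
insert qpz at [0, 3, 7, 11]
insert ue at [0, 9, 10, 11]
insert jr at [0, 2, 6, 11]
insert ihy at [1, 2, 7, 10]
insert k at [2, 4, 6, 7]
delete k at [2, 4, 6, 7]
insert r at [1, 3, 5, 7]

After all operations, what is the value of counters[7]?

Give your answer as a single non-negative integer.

Step 1: insert r at [1, 3, 5, 7] -> counters=[0,1,0,1,0,1,0,1,0,0,0,0]
Step 2: insert qpz at [0, 3, 7, 11] -> counters=[1,1,0,2,0,1,0,2,0,0,0,1]
Step 3: insert ue at [0, 9, 10, 11] -> counters=[2,1,0,2,0,1,0,2,0,1,1,2]
Step 4: insert jr at [0, 2, 6, 11] -> counters=[3,1,1,2,0,1,1,2,0,1,1,3]
Step 5: insert ihy at [1, 2, 7, 10] -> counters=[3,2,2,2,0,1,1,3,0,1,2,3]
Step 6: insert k at [2, 4, 6, 7] -> counters=[3,2,3,2,1,1,2,4,0,1,2,3]
Step 7: delete k at [2, 4, 6, 7] -> counters=[3,2,2,2,0,1,1,3,0,1,2,3]
Step 8: insert r at [1, 3, 5, 7] -> counters=[3,3,2,3,0,2,1,4,0,1,2,3]
Final counters=[3,3,2,3,0,2,1,4,0,1,2,3] -> counters[7]=4

Answer: 4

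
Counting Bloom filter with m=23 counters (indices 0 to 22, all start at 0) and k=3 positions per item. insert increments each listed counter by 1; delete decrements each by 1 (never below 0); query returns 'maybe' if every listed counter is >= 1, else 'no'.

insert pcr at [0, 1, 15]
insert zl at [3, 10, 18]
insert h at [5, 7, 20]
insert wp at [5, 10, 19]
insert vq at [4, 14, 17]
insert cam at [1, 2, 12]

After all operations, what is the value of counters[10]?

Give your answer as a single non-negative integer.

Step 1: insert pcr at [0, 1, 15] -> counters=[1,1,0,0,0,0,0,0,0,0,0,0,0,0,0,1,0,0,0,0,0,0,0]
Step 2: insert zl at [3, 10, 18] -> counters=[1,1,0,1,0,0,0,0,0,0,1,0,0,0,0,1,0,0,1,0,0,0,0]
Step 3: insert h at [5, 7, 20] -> counters=[1,1,0,1,0,1,0,1,0,0,1,0,0,0,0,1,0,0,1,0,1,0,0]
Step 4: insert wp at [5, 10, 19] -> counters=[1,1,0,1,0,2,0,1,0,0,2,0,0,0,0,1,0,0,1,1,1,0,0]
Step 5: insert vq at [4, 14, 17] -> counters=[1,1,0,1,1,2,0,1,0,0,2,0,0,0,1,1,0,1,1,1,1,0,0]
Step 6: insert cam at [1, 2, 12] -> counters=[1,2,1,1,1,2,0,1,0,0,2,0,1,0,1,1,0,1,1,1,1,0,0]
Final counters=[1,2,1,1,1,2,0,1,0,0,2,0,1,0,1,1,0,1,1,1,1,0,0] -> counters[10]=2

Answer: 2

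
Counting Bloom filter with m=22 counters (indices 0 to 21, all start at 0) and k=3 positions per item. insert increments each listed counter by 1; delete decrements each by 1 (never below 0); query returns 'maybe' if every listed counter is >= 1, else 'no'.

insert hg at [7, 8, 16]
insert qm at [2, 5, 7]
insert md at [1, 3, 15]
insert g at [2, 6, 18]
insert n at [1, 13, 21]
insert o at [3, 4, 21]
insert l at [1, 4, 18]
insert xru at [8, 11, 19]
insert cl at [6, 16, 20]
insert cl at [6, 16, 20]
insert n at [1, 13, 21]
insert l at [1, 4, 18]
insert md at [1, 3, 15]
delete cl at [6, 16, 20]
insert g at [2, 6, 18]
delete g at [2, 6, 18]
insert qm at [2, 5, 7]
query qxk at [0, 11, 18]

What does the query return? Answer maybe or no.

Step 1: insert hg at [7, 8, 16] -> counters=[0,0,0,0,0,0,0,1,1,0,0,0,0,0,0,0,1,0,0,0,0,0]
Step 2: insert qm at [2, 5, 7] -> counters=[0,0,1,0,0,1,0,2,1,0,0,0,0,0,0,0,1,0,0,0,0,0]
Step 3: insert md at [1, 3, 15] -> counters=[0,1,1,1,0,1,0,2,1,0,0,0,0,0,0,1,1,0,0,0,0,0]
Step 4: insert g at [2, 6, 18] -> counters=[0,1,2,1,0,1,1,2,1,0,0,0,0,0,0,1,1,0,1,0,0,0]
Step 5: insert n at [1, 13, 21] -> counters=[0,2,2,1,0,1,1,2,1,0,0,0,0,1,0,1,1,0,1,0,0,1]
Step 6: insert o at [3, 4, 21] -> counters=[0,2,2,2,1,1,1,2,1,0,0,0,0,1,0,1,1,0,1,0,0,2]
Step 7: insert l at [1, 4, 18] -> counters=[0,3,2,2,2,1,1,2,1,0,0,0,0,1,0,1,1,0,2,0,0,2]
Step 8: insert xru at [8, 11, 19] -> counters=[0,3,2,2,2,1,1,2,2,0,0,1,0,1,0,1,1,0,2,1,0,2]
Step 9: insert cl at [6, 16, 20] -> counters=[0,3,2,2,2,1,2,2,2,0,0,1,0,1,0,1,2,0,2,1,1,2]
Step 10: insert cl at [6, 16, 20] -> counters=[0,3,2,2,2,1,3,2,2,0,0,1,0,1,0,1,3,0,2,1,2,2]
Step 11: insert n at [1, 13, 21] -> counters=[0,4,2,2,2,1,3,2,2,0,0,1,0,2,0,1,3,0,2,1,2,3]
Step 12: insert l at [1, 4, 18] -> counters=[0,5,2,2,3,1,3,2,2,0,0,1,0,2,0,1,3,0,3,1,2,3]
Step 13: insert md at [1, 3, 15] -> counters=[0,6,2,3,3,1,3,2,2,0,0,1,0,2,0,2,3,0,3,1,2,3]
Step 14: delete cl at [6, 16, 20] -> counters=[0,6,2,3,3,1,2,2,2,0,0,1,0,2,0,2,2,0,3,1,1,3]
Step 15: insert g at [2, 6, 18] -> counters=[0,6,3,3,3,1,3,2,2,0,0,1,0,2,0,2,2,0,4,1,1,3]
Step 16: delete g at [2, 6, 18] -> counters=[0,6,2,3,3,1,2,2,2,0,0,1,0,2,0,2,2,0,3,1,1,3]
Step 17: insert qm at [2, 5, 7] -> counters=[0,6,3,3,3,2,2,3,2,0,0,1,0,2,0,2,2,0,3,1,1,3]
Query qxk: check counters[0]=0 counters[11]=1 counters[18]=3 -> no

Answer: no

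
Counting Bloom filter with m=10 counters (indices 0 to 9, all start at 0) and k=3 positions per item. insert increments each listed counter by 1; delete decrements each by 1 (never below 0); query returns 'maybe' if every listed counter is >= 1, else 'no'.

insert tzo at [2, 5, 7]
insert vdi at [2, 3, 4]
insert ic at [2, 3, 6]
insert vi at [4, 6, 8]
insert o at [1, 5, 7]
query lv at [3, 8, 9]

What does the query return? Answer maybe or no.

Step 1: insert tzo at [2, 5, 7] -> counters=[0,0,1,0,0,1,0,1,0,0]
Step 2: insert vdi at [2, 3, 4] -> counters=[0,0,2,1,1,1,0,1,0,0]
Step 3: insert ic at [2, 3, 6] -> counters=[0,0,3,2,1,1,1,1,0,0]
Step 4: insert vi at [4, 6, 8] -> counters=[0,0,3,2,2,1,2,1,1,0]
Step 5: insert o at [1, 5, 7] -> counters=[0,1,3,2,2,2,2,2,1,0]
Query lv: check counters[3]=2 counters[8]=1 counters[9]=0 -> no

Answer: no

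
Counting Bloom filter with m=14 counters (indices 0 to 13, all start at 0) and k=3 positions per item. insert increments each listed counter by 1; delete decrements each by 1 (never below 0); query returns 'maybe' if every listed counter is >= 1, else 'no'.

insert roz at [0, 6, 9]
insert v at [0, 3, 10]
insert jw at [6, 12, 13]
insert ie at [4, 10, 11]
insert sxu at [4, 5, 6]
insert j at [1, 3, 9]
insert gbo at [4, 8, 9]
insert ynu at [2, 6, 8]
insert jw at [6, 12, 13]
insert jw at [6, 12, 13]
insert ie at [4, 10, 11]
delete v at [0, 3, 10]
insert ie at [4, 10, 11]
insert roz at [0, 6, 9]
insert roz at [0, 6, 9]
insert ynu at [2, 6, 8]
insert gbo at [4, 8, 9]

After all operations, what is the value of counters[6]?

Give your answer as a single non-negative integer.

Answer: 9

Derivation:
Step 1: insert roz at [0, 6, 9] -> counters=[1,0,0,0,0,0,1,0,0,1,0,0,0,0]
Step 2: insert v at [0, 3, 10] -> counters=[2,0,0,1,0,0,1,0,0,1,1,0,0,0]
Step 3: insert jw at [6, 12, 13] -> counters=[2,0,0,1,0,0,2,0,0,1,1,0,1,1]
Step 4: insert ie at [4, 10, 11] -> counters=[2,0,0,1,1,0,2,0,0,1,2,1,1,1]
Step 5: insert sxu at [4, 5, 6] -> counters=[2,0,0,1,2,1,3,0,0,1,2,1,1,1]
Step 6: insert j at [1, 3, 9] -> counters=[2,1,0,2,2,1,3,0,0,2,2,1,1,1]
Step 7: insert gbo at [4, 8, 9] -> counters=[2,1,0,2,3,1,3,0,1,3,2,1,1,1]
Step 8: insert ynu at [2, 6, 8] -> counters=[2,1,1,2,3,1,4,0,2,3,2,1,1,1]
Step 9: insert jw at [6, 12, 13] -> counters=[2,1,1,2,3,1,5,0,2,3,2,1,2,2]
Step 10: insert jw at [6, 12, 13] -> counters=[2,1,1,2,3,1,6,0,2,3,2,1,3,3]
Step 11: insert ie at [4, 10, 11] -> counters=[2,1,1,2,4,1,6,0,2,3,3,2,3,3]
Step 12: delete v at [0, 3, 10] -> counters=[1,1,1,1,4,1,6,0,2,3,2,2,3,3]
Step 13: insert ie at [4, 10, 11] -> counters=[1,1,1,1,5,1,6,0,2,3,3,3,3,3]
Step 14: insert roz at [0, 6, 9] -> counters=[2,1,1,1,5,1,7,0,2,4,3,3,3,3]
Step 15: insert roz at [0, 6, 9] -> counters=[3,1,1,1,5,1,8,0,2,5,3,3,3,3]
Step 16: insert ynu at [2, 6, 8] -> counters=[3,1,2,1,5,1,9,0,3,5,3,3,3,3]
Step 17: insert gbo at [4, 8, 9] -> counters=[3,1,2,1,6,1,9,0,4,6,3,3,3,3]
Final counters=[3,1,2,1,6,1,9,0,4,6,3,3,3,3] -> counters[6]=9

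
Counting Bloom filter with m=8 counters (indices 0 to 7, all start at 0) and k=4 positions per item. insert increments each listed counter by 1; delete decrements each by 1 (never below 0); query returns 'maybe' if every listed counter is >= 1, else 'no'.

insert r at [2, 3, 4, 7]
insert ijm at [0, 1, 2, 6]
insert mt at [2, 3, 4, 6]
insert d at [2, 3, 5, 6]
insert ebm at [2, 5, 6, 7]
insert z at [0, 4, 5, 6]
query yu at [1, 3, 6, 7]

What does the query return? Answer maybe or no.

Answer: maybe

Derivation:
Step 1: insert r at [2, 3, 4, 7] -> counters=[0,0,1,1,1,0,0,1]
Step 2: insert ijm at [0, 1, 2, 6] -> counters=[1,1,2,1,1,0,1,1]
Step 3: insert mt at [2, 3, 4, 6] -> counters=[1,1,3,2,2,0,2,1]
Step 4: insert d at [2, 3, 5, 6] -> counters=[1,1,4,3,2,1,3,1]
Step 5: insert ebm at [2, 5, 6, 7] -> counters=[1,1,5,3,2,2,4,2]
Step 6: insert z at [0, 4, 5, 6] -> counters=[2,1,5,3,3,3,5,2]
Query yu: check counters[1]=1 counters[3]=3 counters[6]=5 counters[7]=2 -> maybe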